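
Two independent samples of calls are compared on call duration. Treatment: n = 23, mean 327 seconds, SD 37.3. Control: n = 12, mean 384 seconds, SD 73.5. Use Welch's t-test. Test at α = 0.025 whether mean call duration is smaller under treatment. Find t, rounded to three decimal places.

Let group 1 = treatment, group 2 = control. H0: μ_1 = μ_2; H1: μ_1 < μ_2 (Welch's two-sample t-test, left-tailed).
t = (x̄_1 − x̄_2)/√(s_1²/n_1 + s_2²/n_2) = (327 − 384)/√(37.3²/23 + 73.5²/12) = -2.522
Welch–Satterthwaite df ≈ 14.03
p-value = P(T ≤ -2.522) ≈ 0.012
Since p ≈ 0.012 < α = 0.025, reject H0; the data support H1.

-2.522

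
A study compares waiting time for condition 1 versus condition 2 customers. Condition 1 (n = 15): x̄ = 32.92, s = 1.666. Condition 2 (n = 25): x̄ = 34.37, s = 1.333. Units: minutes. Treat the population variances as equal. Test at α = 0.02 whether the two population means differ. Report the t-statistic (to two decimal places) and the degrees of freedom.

Let group 1 = condition 1, group 2 = condition 2. H0: μ_1 = μ_2; H1: μ_1 ≠ μ_2 (two-sample pooled-variance t-test, two-sided).
s_p² = [(15−1)·1.666² + (25−1)·1.333²]/(15+25−2) = 2.14482
t = (32.92 − 34.37)/√[2.14482·(1/15 + 1/25)] = -3.03
df = n₁ + n₂ − 2 = 38
Two-sided p-value ≈ 0.0044
Since p ≈ 0.0044 < α = 0.02, reject H0; the evidence is statistically significant.

t = -3.03, df = 38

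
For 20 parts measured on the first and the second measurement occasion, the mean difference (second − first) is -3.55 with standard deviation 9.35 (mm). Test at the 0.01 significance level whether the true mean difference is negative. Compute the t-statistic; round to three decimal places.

-1.698

H0: μ_d = 0; H1: μ_d < 0 (paired t-test on the differences, left-tailed).
t = d̄/(s_d/√n) = -3.55/(9.35/√20) = -1.698
df = n − 1 = 19
p-value = P(T ≤ -1.698) ≈ 0.0529
Since p ≈ 0.0529 > α = 0.01, fail to reject H0; the evidence is not statistically significant.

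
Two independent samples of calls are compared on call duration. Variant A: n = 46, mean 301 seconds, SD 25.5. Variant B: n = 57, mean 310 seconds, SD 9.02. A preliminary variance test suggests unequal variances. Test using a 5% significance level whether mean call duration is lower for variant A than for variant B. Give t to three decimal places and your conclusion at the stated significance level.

t = -2.281; reject H0

Let group 1 = variant A, group 2 = variant B. H0: μ_1 = μ_2; H1: μ_1 < μ_2 (Welch's two-sample t-test, left-tailed).
t = (x̄_1 − x̄_2)/√(s_1²/n_1 + s_2²/n_2) = (301 − 310)/√(25.5²/46 + 9.02²/57) = -2.281
Welch–Satterthwaite df ≈ 54.10
p-value = P(T ≤ -2.281) ≈ 0.013
Since p ≈ 0.013 < α = 0.05, reject H0; the evidence is statistically significant.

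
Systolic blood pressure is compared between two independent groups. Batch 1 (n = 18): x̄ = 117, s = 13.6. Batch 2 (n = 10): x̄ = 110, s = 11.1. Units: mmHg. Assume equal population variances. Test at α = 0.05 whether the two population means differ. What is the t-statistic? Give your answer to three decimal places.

Let group 1 = batch 1, group 2 = batch 2. H0: μ_1 = μ_2; H1: μ_1 ≠ μ_2 (two-sample pooled-variance t-test, two-sided).
s_p² = [(18−1)·13.6² + (10−1)·11.1²]/(18+10−2) = 163.585
t = (117 − 110)/√[163.585·(1/18 + 1/10)] = 1.388
df = n₁ + n₂ − 2 = 26
Two-sided p-value ≈ 0.177
Since p ≈ 0.177 > α = 0.05, fail to reject H0; the evidence is not statistically significant.

1.388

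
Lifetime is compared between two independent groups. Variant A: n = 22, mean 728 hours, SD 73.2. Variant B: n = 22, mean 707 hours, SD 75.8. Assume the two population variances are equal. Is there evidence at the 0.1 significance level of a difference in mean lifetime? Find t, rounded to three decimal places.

0.935

Let group 1 = variant A, group 2 = variant B. H0: μ_1 = μ_2; H1: μ_1 ≠ μ_2 (two-sample pooled-variance t-test, two-sided).
s_p² = [(22−1)·73.2² + (22−1)·75.8²]/(22+22−2) = 5551.94
t = (728 − 707)/√[5551.94·(1/22 + 1/22)] = 0.935
df = n₁ + n₂ − 2 = 42
Two-sided p-value ≈ 0.355
Since p ≈ 0.355 > α = 0.1, fail to reject H0; the data do not provide sufficient evidence against H0.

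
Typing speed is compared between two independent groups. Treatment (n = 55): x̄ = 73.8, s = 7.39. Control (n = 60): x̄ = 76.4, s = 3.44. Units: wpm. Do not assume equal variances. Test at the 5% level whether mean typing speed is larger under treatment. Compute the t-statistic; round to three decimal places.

-2.383

Let group 1 = treatment, group 2 = control. H0: μ_1 = μ_2; H1: μ_1 > μ_2 (Welch's two-sample t-test, right-tailed).
t = (x̄_1 − x̄_2)/√(s_1²/n_1 + s_2²/n_2) = (73.8 − 76.4)/√(7.39²/55 + 3.44²/60) = -2.383
Welch–Satterthwaite df ≈ 74.88
p-value = P(T ≥ -2.383) ≈ 0.9902
Since p ≈ 0.9902 > α = 0.05, fail to reject H0; the data do not provide sufficient evidence against H0.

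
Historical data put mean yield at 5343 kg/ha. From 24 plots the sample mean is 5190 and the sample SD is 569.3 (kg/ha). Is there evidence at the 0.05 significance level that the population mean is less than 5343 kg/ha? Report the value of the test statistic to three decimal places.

H0: μ = 5343; H1: μ < 5343 (one-sample t-test, left-tailed).
t = (x̄ − μ₀)/(s/√n) = (5190 − 5343)/(569.3/√24) = -1.317
df = n − 1 = 23
p-value = P(T ≤ -1.317) ≈ 0.1005
Since p ≈ 0.1005 > α = 0.05, fail to reject H0; the data do not provide sufficient evidence against H0.

-1.317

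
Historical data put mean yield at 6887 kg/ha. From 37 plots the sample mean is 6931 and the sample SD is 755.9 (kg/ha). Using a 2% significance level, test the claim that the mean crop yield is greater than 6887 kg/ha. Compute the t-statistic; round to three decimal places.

H0: μ = 6887; H1: μ > 6887 (one-sample t-test, right-tailed).
t = (x̄ − μ₀)/(s/√n) = (6931 − 6887)/(755.9/√37) = 0.354
df = n − 1 = 36
p-value = P(T ≥ 0.354) ≈ 0.363
Since p ≈ 0.363 > α = 0.02, fail to reject H0; the data do not provide sufficient evidence against H0.

0.354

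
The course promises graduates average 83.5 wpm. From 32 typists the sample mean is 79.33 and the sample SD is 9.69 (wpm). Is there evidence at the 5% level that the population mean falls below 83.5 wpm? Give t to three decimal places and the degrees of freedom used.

H0: μ = 83.5; H1: μ < 83.5 (one-sample t-test, left-tailed).
t = (x̄ − μ₀)/(s/√n) = (79.33 − 83.5)/(9.69/√32) = -2.434
df = n − 1 = 31
p-value = P(T ≤ -2.434) ≈ 0.0104
Since p ≈ 0.0104 < α = 0.05, reject H0; the evidence is statistically significant.

t = -2.434, df = 31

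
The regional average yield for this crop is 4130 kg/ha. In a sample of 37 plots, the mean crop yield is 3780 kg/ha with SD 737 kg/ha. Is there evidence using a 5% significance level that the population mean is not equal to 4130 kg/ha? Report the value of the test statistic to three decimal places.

-2.889

H0: μ = 4130; H1: μ ≠ 4130 (one-sample t-test, two-sided).
t = (x̄ − μ₀)/(s/√n) = (3780 − 4130)/(737/√37) = -2.889
df = n − 1 = 36
Two-sided p-value ≈ 0.0065
Since p ≈ 0.0065 < α = 0.05, reject H0; the evidence is statistically significant.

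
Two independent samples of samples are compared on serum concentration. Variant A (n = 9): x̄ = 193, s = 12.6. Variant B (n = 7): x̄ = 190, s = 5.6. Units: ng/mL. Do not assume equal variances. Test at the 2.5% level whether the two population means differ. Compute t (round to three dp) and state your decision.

Let group 1 = variant A, group 2 = variant B. H0: μ_1 = μ_2; H1: μ_1 ≠ μ_2 (Welch's two-sample t-test, two-sided).
t = (x̄_1 − x̄_2)/√(s_1²/n_1 + s_2²/n_2) = (193 − 190)/√(12.6²/9 + 5.6²/7) = 0.638
Welch–Satterthwaite df ≈ 11.58
Two-sided p-value ≈ 0.536
Since p ≈ 0.536 > α = 0.025, fail to reject H0; the data do not provide sufficient evidence against H0.

t = 0.638; fail to reject H0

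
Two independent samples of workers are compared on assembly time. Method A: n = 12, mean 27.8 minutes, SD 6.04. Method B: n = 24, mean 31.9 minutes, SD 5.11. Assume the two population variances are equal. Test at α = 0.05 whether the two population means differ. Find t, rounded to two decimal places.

-2.14

Let group 1 = method A, group 2 = method B. H0: μ_1 = μ_2; H1: μ_1 ≠ μ_2 (two-sample pooled-variance t-test, two-sided).
s_p² = [(12−1)·6.04² + (24−1)·5.11²]/(12+24−2) = 29.4669
t = (27.8 − 31.9)/√[29.4669·(1/12 + 1/24)] = -2.14
df = n₁ + n₂ − 2 = 34
Two-sided p-value ≈ 0.040
Since p ≈ 0.040 < α = 0.05, reject H0; the evidence is statistically significant.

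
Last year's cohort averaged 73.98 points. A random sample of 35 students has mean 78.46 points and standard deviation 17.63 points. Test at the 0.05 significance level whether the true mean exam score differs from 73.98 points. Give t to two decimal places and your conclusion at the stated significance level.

H0: μ = 73.98; H1: μ ≠ 73.98 (one-sample t-test, two-sided).
t = (x̄ − μ₀)/(s/√n) = (78.46 − 73.98)/(17.63/√35) = 1.50
df = n − 1 = 34
Two-sided p-value ≈ 0.1420
Since p ≈ 0.1420 > α = 0.05, fail to reject H0; the evidence is not statistically significant.

t = 1.50; fail to reject H0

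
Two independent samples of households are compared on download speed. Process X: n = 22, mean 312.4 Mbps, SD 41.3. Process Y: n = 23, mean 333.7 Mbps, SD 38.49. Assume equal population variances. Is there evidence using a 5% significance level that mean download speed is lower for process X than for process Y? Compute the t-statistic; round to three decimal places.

-1.791

Let group 1 = process X, group 2 = process Y. H0: μ_1 = μ_2; H1: μ_1 < μ_2 (two-sample pooled-variance t-test, left-tailed).
s_p² = [(22−1)·41.3² + (23−1)·38.49²]/(22+23−2) = 1590.98
t = (312.4 − 333.7)/√[1590.98·(1/22 + 1/23)] = -1.791
df = n₁ + n₂ − 2 = 43
p-value = P(T ≤ -1.791) ≈ 0.0402
Since p ≈ 0.0402 < α = 0.05, reject H0; the evidence is statistically significant.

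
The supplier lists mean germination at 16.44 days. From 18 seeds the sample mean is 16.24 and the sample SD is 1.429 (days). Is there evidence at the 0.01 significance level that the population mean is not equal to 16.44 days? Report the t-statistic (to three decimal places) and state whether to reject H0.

H0: μ = 16.44; H1: μ ≠ 16.44 (one-sample t-test, two-sided).
t = (x̄ − μ₀)/(s/√n) = (16.24 − 16.44)/(1.429/√18) = -0.594
df = n − 1 = 17
Two-sided p-value ≈ 0.5605
Since p ≈ 0.5605 > α = 0.01, fail to reject H0; the data do not provide sufficient evidence against H0.

t = -0.594; fail to reject H0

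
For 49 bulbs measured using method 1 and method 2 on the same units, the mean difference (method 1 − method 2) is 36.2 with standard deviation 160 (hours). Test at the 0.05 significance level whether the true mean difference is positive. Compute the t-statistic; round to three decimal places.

H0: μ_d = 0; H1: μ_d > 0 (paired t-test on the differences, right-tailed).
t = d̄/(s_d/√n) = 36.2/(160/√49) = 1.584
df = n − 1 = 48
p-value = P(T ≥ 1.584) ≈ 0.060
Since p ≈ 0.060 > α = 0.05, fail to reject H0; the data do not provide sufficient evidence against H0.

1.584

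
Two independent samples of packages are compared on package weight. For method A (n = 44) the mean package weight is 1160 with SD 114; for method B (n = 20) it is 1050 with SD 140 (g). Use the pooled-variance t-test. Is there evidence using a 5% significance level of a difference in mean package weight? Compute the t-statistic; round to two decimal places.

Let group 1 = method A, group 2 = method B. H0: μ_1 = μ_2; H1: μ_1 ≠ μ_2 (two-sample pooled-variance t-test, two-sided).
s_p² = [(44−1)·114² + (20−1)·140²]/(44+20−2) = 15019.8
t = (1160 − 1050)/√[15019.8·(1/44 + 1/20)] = 3.33
df = n₁ + n₂ − 2 = 62
Two-sided p-value ≈ 0.0015
Since p ≈ 0.0015 < α = 0.05, reject H0; the evidence is statistically significant.

3.33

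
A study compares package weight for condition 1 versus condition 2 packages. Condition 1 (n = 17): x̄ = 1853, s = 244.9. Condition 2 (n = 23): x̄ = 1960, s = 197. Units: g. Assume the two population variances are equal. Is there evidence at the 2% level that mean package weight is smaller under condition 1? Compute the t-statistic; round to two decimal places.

Let group 1 = condition 1, group 2 = condition 2. H0: μ_1 = μ_2; H1: μ_1 < μ_2 (two-sample pooled-variance t-test, left-tailed).
s_p² = [(17−1)·244.9² + (23−1)·197²]/(17+23−2) = 47721.4
t = (1853 − 1960)/√[47721.4·(1/17 + 1/23)] = -1.53
df = n₁ + n₂ − 2 = 38
p-value = P(T ≤ -1.53) ≈ 0.0670
Since p ≈ 0.0670 > α = 0.02, fail to reject H0; the evidence is not statistically significant.

-1.53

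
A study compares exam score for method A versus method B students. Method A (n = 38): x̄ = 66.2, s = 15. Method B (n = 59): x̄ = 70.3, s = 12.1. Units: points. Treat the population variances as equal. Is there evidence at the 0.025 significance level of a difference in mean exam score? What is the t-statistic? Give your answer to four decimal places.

-1.4815

Let group 1 = method A, group 2 = method B. H0: μ_1 = μ_2; H1: μ_1 ≠ μ_2 (two-sample pooled-variance t-test, two-sided).
s_p² = [(38−1)·15² + (59−1)·12.1²]/(38+59−2) = 177.019
t = (66.2 − 70.3)/√[177.019·(1/38 + 1/59)] = -1.4815
df = n₁ + n₂ − 2 = 95
Two-sided p-value ≈ 0.1418
Since p ≈ 0.1418 > α = 0.025, fail to reject H0; the evidence is not statistically significant.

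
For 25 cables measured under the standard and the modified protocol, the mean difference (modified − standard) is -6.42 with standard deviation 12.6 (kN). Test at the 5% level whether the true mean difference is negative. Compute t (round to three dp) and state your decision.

H0: μ_d = 0; H1: μ_d < 0 (paired t-test on the differences, left-tailed).
t = d̄/(s_d/√n) = -6.42/(12.6/√25) = -2.548
df = n − 1 = 24
p-value = P(T ≤ -2.548) ≈ 0.009
Since p ≈ 0.009 < α = 0.05, reject H0; the data support H1.

t = -2.548; reject H0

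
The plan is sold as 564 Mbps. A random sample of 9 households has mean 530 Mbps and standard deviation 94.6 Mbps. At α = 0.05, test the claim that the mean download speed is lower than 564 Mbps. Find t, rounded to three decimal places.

-1.078

H0: μ = 564; H1: μ < 564 (one-sample t-test, left-tailed).
t = (x̄ − μ₀)/(s/√n) = (530 − 564)/(94.6/√9) = -1.078
df = n − 1 = 8
p-value = P(T ≤ -1.078) ≈ 0.1562
Since p ≈ 0.1562 > α = 0.05, fail to reject H0; the data do not provide sufficient evidence against H0.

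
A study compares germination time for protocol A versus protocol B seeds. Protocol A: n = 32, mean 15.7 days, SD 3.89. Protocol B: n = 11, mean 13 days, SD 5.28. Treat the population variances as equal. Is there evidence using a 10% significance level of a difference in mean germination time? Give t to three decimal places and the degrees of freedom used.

t = 1.809, df = 41

Let group 1 = protocol A, group 2 = protocol B. H0: μ_1 = μ_2; H1: μ_1 ≠ μ_2 (two-sample pooled-variance t-test, two-sided).
s_p² = [(32−1)·3.89² + (11−1)·5.28²]/(32+11−2) = 18.241
t = (15.7 − 13)/√[18.241·(1/32 + 1/11)] = 1.809
df = n₁ + n₂ − 2 = 41
Two-sided p-value ≈ 0.0778
Since p ≈ 0.0778 < α = 0.1, reject H0; the data support H1.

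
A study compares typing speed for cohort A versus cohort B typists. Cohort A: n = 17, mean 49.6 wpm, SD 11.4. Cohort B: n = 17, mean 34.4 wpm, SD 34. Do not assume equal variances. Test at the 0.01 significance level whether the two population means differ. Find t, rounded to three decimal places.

Let group 1 = cohort A, group 2 = cohort B. H0: μ_1 = μ_2; H1: μ_1 ≠ μ_2 (Welch's two-sample t-test, two-sided).
t = (x̄_1 − x̄_2)/√(s_1²/n_1 + s_2²/n_2) = (49.6 − 34.4)/√(11.4²/17 + 34²/17) = 1.748
Welch–Satterthwaite df ≈ 19.55
Two-sided p-value ≈ 0.0962
Since p ≈ 0.0962 > α = 0.01, fail to reject H0; the data do not provide sufficient evidence against H0.

1.748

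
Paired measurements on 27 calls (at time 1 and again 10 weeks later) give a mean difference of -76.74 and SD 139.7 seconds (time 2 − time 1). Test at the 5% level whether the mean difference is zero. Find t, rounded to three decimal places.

H0: μ_d = 0; H1: μ_d ≠ 0 (paired t-test on the differences, two-sided).
t = d̄/(s_d/√n) = -76.74/(139.7/√27) = -2.854
df = n − 1 = 26
Two-sided p-value ≈ 0.0084
Since p ≈ 0.0084 < α = 0.05, reject H0; the data support H1.

-2.854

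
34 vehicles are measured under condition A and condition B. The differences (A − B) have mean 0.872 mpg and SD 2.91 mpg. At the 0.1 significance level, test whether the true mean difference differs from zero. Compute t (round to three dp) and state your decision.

t = 1.747; reject H0

H0: μ_d = 0; H1: μ_d ≠ 0 (paired t-test on the differences, two-sided).
t = d̄/(s_d/√n) = 0.872/(2.91/√34) = 1.747
df = n − 1 = 33
Two-sided p-value ≈ 0.0899
Since p ≈ 0.0899 < α = 0.1, reject H0; the data support H1.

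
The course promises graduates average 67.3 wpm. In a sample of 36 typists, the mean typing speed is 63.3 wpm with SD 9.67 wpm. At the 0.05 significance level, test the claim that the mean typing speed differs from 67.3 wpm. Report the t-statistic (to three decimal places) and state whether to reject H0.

t = -2.482; reject H0

H0: μ = 67.3; H1: μ ≠ 67.3 (one-sample t-test, two-sided).
t = (x̄ − μ₀)/(s/√n) = (63.3 − 67.3)/(9.67/√36) = -2.482
df = n − 1 = 35
Two-sided p-value ≈ 0.018
Since p ≈ 0.018 < α = 0.05, reject H0; the data support H1.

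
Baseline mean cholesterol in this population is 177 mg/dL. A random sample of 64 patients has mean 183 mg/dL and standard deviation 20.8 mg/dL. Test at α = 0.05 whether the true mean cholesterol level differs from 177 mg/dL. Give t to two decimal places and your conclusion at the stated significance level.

H0: μ = 177; H1: μ ≠ 177 (one-sample t-test, two-sided).
t = (x̄ − μ₀)/(s/√n) = (183 − 177)/(20.8/√64) = 2.31
df = n − 1 = 63
Two-sided p-value ≈ 0.024
Since p ≈ 0.024 < α = 0.05, reject H0; the data support H1.

t = 2.31; reject H0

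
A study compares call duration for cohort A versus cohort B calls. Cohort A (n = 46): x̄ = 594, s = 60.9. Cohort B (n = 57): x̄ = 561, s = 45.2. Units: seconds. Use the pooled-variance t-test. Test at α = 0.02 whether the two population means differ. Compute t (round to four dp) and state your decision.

t = 3.1549; reject H0

Let group 1 = cohort A, group 2 = cohort B. H0: μ_1 = μ_2; H1: μ_1 ≠ μ_2 (two-sample pooled-variance t-test, two-sided).
s_p² = [(46−1)·60.9² + (57−1)·45.2²]/(46+57−2) = 2785.21
t = (594 − 561)/√[2785.21·(1/46 + 1/57)] = 3.1549
df = n₁ + n₂ − 2 = 101
Two-sided p-value ≈ 0.002
Since p ≈ 0.002 < α = 0.02, reject H0; the evidence is statistically significant.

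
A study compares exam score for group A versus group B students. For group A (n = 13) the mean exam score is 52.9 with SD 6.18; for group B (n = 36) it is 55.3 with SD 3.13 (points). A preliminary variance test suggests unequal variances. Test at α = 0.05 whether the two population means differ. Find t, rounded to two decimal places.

-1.34

Let group 1 = group A, group 2 = group B. H0: μ_1 = μ_2; H1: μ_1 ≠ μ_2 (Welch's two-sample t-test, two-sided).
t = (x̄_1 − x̄_2)/√(s_1²/n_1 + s_2²/n_2) = (52.9 − 55.3)/√(6.18²/13 + 3.13²/36) = -1.34
Welch–Satterthwaite df ≈ 14.28
Two-sided p-value ≈ 0.2013
Since p ≈ 0.2013 > α = 0.05, fail to reject H0; the evidence is not statistically significant.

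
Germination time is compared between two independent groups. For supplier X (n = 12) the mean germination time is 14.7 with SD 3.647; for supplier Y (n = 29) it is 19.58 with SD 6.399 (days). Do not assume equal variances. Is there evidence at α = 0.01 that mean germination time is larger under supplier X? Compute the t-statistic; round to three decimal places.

-3.074

Let group 1 = supplier X, group 2 = supplier Y. H0: μ_1 = μ_2; H1: μ_1 > μ_2 (Welch's two-sample t-test, right-tailed).
t = (x̄_1 − x̄_2)/√(s_1²/n_1 + s_2²/n_2) = (14.7 − 19.58)/√(3.647²/12 + 6.399²/29) = -3.074
Welch–Satterthwaite df ≈ 34.73
p-value = P(T ≥ -3.074) ≈ 0.998
Since p ≈ 0.998 > α = 0.01, fail to reject H0; the data do not provide sufficient evidence against H0.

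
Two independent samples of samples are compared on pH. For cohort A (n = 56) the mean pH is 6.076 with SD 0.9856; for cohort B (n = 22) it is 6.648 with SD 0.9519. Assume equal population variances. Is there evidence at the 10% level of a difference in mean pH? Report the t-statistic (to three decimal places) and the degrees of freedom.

t = -2.328, df = 76

Let group 1 = cohort A, group 2 = cohort B. H0: μ_1 = μ_2; H1: μ_1 ≠ μ_2 (two-sample pooled-variance t-test, two-sided).
s_p² = [(56−1)·0.9856² + (22−1)·0.9519²]/(56+22−2) = 0.953366
t = (6.076 − 6.648)/√[0.953366·(1/56 + 1/22)] = -2.328
df = n₁ + n₂ − 2 = 76
Two-sided p-value ≈ 0.0226
Since p ≈ 0.0226 < α = 0.1, reject H0; the evidence is statistically significant.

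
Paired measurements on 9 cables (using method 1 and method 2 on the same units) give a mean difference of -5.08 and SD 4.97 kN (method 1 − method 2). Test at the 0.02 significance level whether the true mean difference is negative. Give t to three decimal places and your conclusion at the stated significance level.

H0: μ_d = 0; H1: μ_d < 0 (paired t-test on the differences, left-tailed).
t = d̄/(s_d/√n) = -5.08/(4.97/√9) = -3.066
df = n − 1 = 8
p-value = P(T ≤ -3.066) ≈ 0.0077
Since p ≈ 0.0077 < α = 0.02, reject H0; the data support H1.

t = -3.066; reject H0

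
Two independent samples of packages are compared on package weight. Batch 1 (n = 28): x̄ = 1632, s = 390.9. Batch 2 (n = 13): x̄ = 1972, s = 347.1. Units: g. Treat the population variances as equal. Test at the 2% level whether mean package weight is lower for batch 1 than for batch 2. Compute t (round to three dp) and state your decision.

Let group 1 = batch 1, group 2 = batch 2. H0: μ_1 = μ_2; H1: μ_1 < μ_2 (two-sample pooled-variance t-test, left-tailed).
s_p² = [(28−1)·390.9² + (13−1)·347.1²]/(28+13−2) = 142857
t = (1632 − 1972)/√[142857·(1/28 + 1/13)] = -2.680
df = n₁ + n₂ − 2 = 39
p-value = P(T ≤ -2.680) ≈ 0.0054
Since p ≈ 0.0054 < α = 0.02, reject H0; the evidence is statistically significant.

t = -2.680; reject H0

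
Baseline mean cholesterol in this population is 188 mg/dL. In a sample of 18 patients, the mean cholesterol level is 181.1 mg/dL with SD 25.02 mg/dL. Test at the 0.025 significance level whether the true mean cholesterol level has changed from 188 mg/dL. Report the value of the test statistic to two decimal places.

H0: μ = 188; H1: μ ≠ 188 (one-sample t-test, two-sided).
t = (x̄ − μ₀)/(s/√n) = (181.1 − 188)/(25.02/√18) = -1.17
df = n − 1 = 17
Two-sided p-value ≈ 0.2581
Since p ≈ 0.2581 > α = 0.025, fail to reject H0; the data do not provide sufficient evidence against H0.

-1.17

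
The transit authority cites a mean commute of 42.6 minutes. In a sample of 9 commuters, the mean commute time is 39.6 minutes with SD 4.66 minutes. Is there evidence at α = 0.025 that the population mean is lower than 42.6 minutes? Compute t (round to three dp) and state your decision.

t = -1.931; fail to reject H0

H0: μ = 42.6; H1: μ < 42.6 (one-sample t-test, left-tailed).
t = (x̄ − μ₀)/(s/√n) = (39.6 − 42.6)/(4.66/√9) = -1.931
df = n − 1 = 8
p-value = P(T ≤ -1.931) ≈ 0.045
Since p ≈ 0.045 > α = 0.025, fail to reject H0; the data do not provide sufficient evidence against H0.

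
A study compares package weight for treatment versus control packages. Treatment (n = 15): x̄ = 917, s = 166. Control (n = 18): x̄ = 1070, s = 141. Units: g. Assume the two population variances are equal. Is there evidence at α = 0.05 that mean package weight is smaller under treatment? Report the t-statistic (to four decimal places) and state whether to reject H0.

Let group 1 = treatment, group 2 = control. H0: μ_1 = μ_2; H1: μ_1 < μ_2 (two-sample pooled-variance t-test, left-tailed).
s_p² = [(15−1)·166² + (18−1)·141²]/(15+18−2) = 23347.1
t = (917 − 1070)/√[23347.1·(1/15 + 1/18)] = -2.8642
df = n₁ + n₂ − 2 = 31
p-value = P(T ≤ -2.8642) ≈ 0.004
Since p ≈ 0.004 < α = 0.05, reject H0; the evidence is statistically significant.

t = -2.8642; reject H0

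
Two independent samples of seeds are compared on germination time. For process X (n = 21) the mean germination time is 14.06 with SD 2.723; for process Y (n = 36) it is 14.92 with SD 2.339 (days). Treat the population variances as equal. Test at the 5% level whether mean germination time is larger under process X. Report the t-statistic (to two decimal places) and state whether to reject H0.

t = -1.26; fail to reject H0

Let group 1 = process X, group 2 = process Y. H0: μ_1 = μ_2; H1: μ_1 > μ_2 (two-sample pooled-variance t-test, right-tailed).
s_p² = [(21−1)·2.723² + (36−1)·2.339²]/(21+36−2) = 6.17776
t = (14.06 − 14.92)/√[6.17776·(1/21 + 1/36)] = -1.26
df = n₁ + n₂ − 2 = 55
p-value = P(T ≥ -1.26) ≈ 0.894
Since p ≈ 0.894 > α = 0.05, fail to reject H0; the evidence is not statistically significant.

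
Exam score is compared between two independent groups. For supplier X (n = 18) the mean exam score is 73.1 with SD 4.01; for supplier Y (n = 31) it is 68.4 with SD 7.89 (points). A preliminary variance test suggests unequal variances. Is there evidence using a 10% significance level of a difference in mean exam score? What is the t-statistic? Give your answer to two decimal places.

Let group 1 = supplier X, group 2 = supplier Y. H0: μ_1 = μ_2; H1: μ_1 ≠ μ_2 (Welch's two-sample t-test, two-sided).
t = (x̄_1 − x̄_2)/√(s_1²/n_1 + s_2²/n_2) = (73.1 − 68.4)/√(4.01²/18 + 7.89²/31) = 2.76
Welch–Satterthwaite df ≈ 46.42
Two-sided p-value ≈ 0.008
Since p ≈ 0.008 < α = 0.1, reject H0; the evidence is statistically significant.

2.76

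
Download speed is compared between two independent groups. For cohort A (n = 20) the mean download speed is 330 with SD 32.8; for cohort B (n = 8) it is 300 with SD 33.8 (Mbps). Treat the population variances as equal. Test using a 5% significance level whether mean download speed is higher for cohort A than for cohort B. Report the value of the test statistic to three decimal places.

2.168

Let group 1 = cohort A, group 2 = cohort B. H0: μ_1 = μ_2; H1: μ_1 > μ_2 (two-sample pooled-variance t-test, right-tailed).
s_p² = [(20−1)·32.8² + (8−1)·33.8²]/(20+8−2) = 1093.77
t = (330 − 300)/√[1093.77·(1/20 + 1/8)] = 2.168
df = n₁ + n₂ − 2 = 26
p-value = P(T ≥ 2.168) ≈ 0.0197
Since p ≈ 0.0197 < α = 0.05, reject H0; the evidence is statistically significant.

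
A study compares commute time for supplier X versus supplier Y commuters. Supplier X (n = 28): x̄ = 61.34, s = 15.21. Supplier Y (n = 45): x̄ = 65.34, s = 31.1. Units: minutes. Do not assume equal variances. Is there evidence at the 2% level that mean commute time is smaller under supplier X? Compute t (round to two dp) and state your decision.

Let group 1 = supplier X, group 2 = supplier Y. H0: μ_1 = μ_2; H1: μ_1 < μ_2 (Welch's two-sample t-test, left-tailed).
t = (x̄_1 − x̄_2)/√(s_1²/n_1 + s_2²/n_2) = (61.34 − 65.34)/√(15.21²/28 + 31.1²/45) = -0.73
Welch–Satterthwaite df ≈ 67.96
p-value = P(T ≤ -0.73) ≈ 0.233
Since p ≈ 0.233 > α = 0.02, fail to reject H0; the data do not provide sufficient evidence against H0.

t = -0.73; fail to reject H0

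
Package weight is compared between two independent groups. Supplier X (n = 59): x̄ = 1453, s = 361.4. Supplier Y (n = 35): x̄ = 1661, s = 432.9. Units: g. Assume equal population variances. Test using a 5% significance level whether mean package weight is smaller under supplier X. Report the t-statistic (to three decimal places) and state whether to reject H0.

t = -2.504; reject H0

Let group 1 = supplier X, group 2 = supplier Y. H0: μ_1 = μ_2; H1: μ_1 < μ_2 (two-sample pooled-variance t-test, left-tailed).
s_p² = [(59−1)·361.4² + (35−1)·432.9²]/(59+35−2) = 151598
t = (1453 − 1661)/√[151598·(1/59 + 1/35)] = -2.504
df = n₁ + n₂ − 2 = 92
p-value = P(T ≤ -2.504) ≈ 0.0070
Since p ≈ 0.0070 < α = 0.05, reject H0; the data support H1.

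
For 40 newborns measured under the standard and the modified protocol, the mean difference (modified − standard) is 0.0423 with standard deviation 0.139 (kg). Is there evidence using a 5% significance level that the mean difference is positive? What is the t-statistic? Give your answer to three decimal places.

1.925

H0: μ_d = 0; H1: μ_d > 0 (paired t-test on the differences, right-tailed).
t = d̄/(s_d/√n) = 0.0423/(0.139/√40) = 1.925
df = n − 1 = 39
p-value = P(T ≥ 1.925) ≈ 0.031
Since p ≈ 0.031 < α = 0.05, reject H0; the evidence is statistically significant.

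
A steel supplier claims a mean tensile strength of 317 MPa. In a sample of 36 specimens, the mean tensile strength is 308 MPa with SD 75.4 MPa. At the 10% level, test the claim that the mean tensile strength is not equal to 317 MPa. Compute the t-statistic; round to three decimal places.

H0: μ = 317; H1: μ ≠ 317 (one-sample t-test, two-sided).
t = (x̄ − μ₀)/(s/√n) = (308 − 317)/(75.4/√36) = -0.716
df = n − 1 = 35
Two-sided p-value ≈ 0.479
Since p ≈ 0.479 > α = 0.1, fail to reject H0; the data do not provide sufficient evidence against H0.

-0.716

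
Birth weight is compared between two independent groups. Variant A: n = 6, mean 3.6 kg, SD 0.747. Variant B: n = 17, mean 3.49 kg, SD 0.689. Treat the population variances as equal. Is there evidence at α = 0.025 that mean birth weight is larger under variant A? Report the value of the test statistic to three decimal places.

Let group 1 = variant A, group 2 = variant B. H0: μ_1 = μ_2; H1: μ_1 > μ_2 (two-sample pooled-variance t-test, right-tailed).
s_p² = [(6−1)·0.747² + (17−1)·0.689²]/(6+17−2) = 0.494551
t = (3.6 − 3.49)/√[0.494551·(1/6 + 1/17)] = 0.329
df = n₁ + n₂ − 2 = 21
p-value = P(T ≥ 0.329) ≈ 0.373
Since p ≈ 0.373 > α = 0.025, fail to reject H0; the data do not provide sufficient evidence against H0.

0.329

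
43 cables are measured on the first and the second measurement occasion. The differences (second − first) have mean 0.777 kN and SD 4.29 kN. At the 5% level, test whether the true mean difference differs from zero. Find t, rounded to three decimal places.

1.188

H0: μ_d = 0; H1: μ_d ≠ 0 (paired t-test on the differences, two-sided).
t = d̄/(s_d/√n) = 0.777/(4.29/√43) = 1.188
df = n − 1 = 42
Two-sided p-value ≈ 0.242
Since p ≈ 0.242 > α = 0.05, fail to reject H0; the evidence is not statistically significant.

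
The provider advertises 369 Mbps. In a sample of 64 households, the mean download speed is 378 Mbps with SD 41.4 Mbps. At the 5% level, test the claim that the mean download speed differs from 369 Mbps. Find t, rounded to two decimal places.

1.74

H0: μ = 369; H1: μ ≠ 369 (one-sample t-test, two-sided).
t = (x̄ − μ₀)/(s/√n) = (378 − 369)/(41.4/√64) = 1.74
df = n − 1 = 63
Two-sided p-value ≈ 0.0869
Since p ≈ 0.0869 > α = 0.05, fail to reject H0; the evidence is not statistically significant.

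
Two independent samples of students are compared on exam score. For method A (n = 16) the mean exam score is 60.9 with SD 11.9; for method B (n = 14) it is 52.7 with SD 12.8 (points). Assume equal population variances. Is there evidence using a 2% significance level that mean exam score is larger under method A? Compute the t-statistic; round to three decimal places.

Let group 1 = method A, group 2 = method B. H0: μ_1 = μ_2; H1: μ_1 > μ_2 (two-sample pooled-variance t-test, right-tailed).
s_p² = [(16−1)·11.9² + (14−1)·12.8²]/(16+14−2) = 151.931
t = (60.9 − 52.7)/√[151.931·(1/16 + 1/14)] = 1.818
df = n₁ + n₂ − 2 = 28
p-value = P(T ≥ 1.818) ≈ 0.040
Since p ≈ 0.040 > α = 0.02, fail to reject H0; the evidence is not statistically significant.

1.818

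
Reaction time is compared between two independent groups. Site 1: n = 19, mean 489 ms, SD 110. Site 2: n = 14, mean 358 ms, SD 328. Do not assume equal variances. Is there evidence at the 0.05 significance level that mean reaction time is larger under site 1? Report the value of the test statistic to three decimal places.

Let group 1 = site 1, group 2 = site 2. H0: μ_1 = μ_2; H1: μ_1 > μ_2 (Welch's two-sample t-test, right-tailed).
t = (x̄_1 − x̄_2)/√(s_1²/n_1 + s_2²/n_2) = (489 − 358)/√(110²/19 + 328²/14) = 1.436
Welch–Satterthwaite df ≈ 15.17
p-value = P(T ≥ 1.436) ≈ 0.086
Since p ≈ 0.086 > α = 0.05, fail to reject H0; the data do not provide sufficient evidence against H0.

1.436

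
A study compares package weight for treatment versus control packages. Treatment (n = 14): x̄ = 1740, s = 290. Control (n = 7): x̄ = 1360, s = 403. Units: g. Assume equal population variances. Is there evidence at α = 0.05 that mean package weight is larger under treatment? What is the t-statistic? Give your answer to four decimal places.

2.4884

Let group 1 = treatment, group 2 = control. H0: μ_1 = μ_2; H1: μ_1 > μ_2 (two-sample pooled-variance t-test, right-tailed).
s_p² = [(14−1)·290² + (7−1)·403²]/(14+7−2) = 108829
t = (1740 − 1360)/√[108829·(1/14 + 1/7)] = 2.4884
df = n₁ + n₂ − 2 = 19
p-value = P(T ≥ 2.4884) ≈ 0.0111
Since p ≈ 0.0111 < α = 0.05, reject H0; the evidence is statistically significant.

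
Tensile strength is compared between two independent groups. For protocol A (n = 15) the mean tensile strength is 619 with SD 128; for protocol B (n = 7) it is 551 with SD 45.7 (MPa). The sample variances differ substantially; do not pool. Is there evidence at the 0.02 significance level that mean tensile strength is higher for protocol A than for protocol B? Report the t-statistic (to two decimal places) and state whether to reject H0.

Let group 1 = protocol A, group 2 = protocol B. H0: μ_1 = μ_2; H1: μ_1 > μ_2 (Welch's two-sample t-test, right-tailed).
t = (x̄_1 − x̄_2)/√(s_1²/n_1 + s_2²/n_2) = (619 − 551)/√(128²/15 + 45.7²/7) = 1.82
Welch–Satterthwaite df ≈ 19.33
p-value = P(T ≥ 1.82) ≈ 0.0419
Since p ≈ 0.0419 > α = 0.02, fail to reject H0; the data do not provide sufficient evidence against H0.

t = 1.82; fail to reject H0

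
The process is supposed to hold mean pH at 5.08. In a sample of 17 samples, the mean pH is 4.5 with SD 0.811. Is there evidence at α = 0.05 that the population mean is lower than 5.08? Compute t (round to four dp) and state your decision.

t = -2.9487; reject H0

H0: μ = 5.08; H1: μ < 5.08 (one-sample t-test, left-tailed).
t = (x̄ − μ₀)/(s/√n) = (4.5 − 5.08)/(0.811/√17) = -2.9487
df = n − 1 = 16
p-value = P(T ≤ -2.9487) ≈ 0.005
Since p ≈ 0.005 < α = 0.05, reject H0; the data support H1.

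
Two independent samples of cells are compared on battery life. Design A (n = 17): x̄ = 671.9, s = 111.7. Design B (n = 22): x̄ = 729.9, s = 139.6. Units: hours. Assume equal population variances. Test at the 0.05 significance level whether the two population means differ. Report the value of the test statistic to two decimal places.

Let group 1 = design A, group 2 = design B. H0: μ_1 = μ_2; H1: μ_1 ≠ μ_2 (two-sample pooled-variance t-test, two-sided).
s_p² = [(17−1)·111.7² + (22−1)·139.6²]/(17+22−2) = 16456.3
t = (671.9 − 729.9)/√[16456.3·(1/17 + 1/22)] = -1.40
df = n₁ + n₂ − 2 = 37
Two-sided p-value ≈ 0.1698
Since p ≈ 0.1698 > α = 0.05, fail to reject H0; the evidence is not statistically significant.

-1.40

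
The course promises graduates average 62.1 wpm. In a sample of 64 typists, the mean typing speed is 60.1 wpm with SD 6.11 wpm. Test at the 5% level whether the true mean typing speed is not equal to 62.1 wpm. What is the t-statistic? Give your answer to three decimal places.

H0: μ = 62.1; H1: μ ≠ 62.1 (one-sample t-test, two-sided).
t = (x̄ − μ₀)/(s/√n) = (60.1 − 62.1)/(6.11/√64) = -2.619
df = n − 1 = 63
Two-sided p-value ≈ 0.011
Since p ≈ 0.011 < α = 0.05, reject H0; the data support H1.

-2.619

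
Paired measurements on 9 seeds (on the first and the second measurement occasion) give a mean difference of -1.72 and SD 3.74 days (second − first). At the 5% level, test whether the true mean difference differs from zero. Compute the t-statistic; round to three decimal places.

H0: μ_d = 0; H1: μ_d ≠ 0 (paired t-test on the differences, two-sided).
t = d̄/(s_d/√n) = -1.72/(3.74/√9) = -1.380
df = n − 1 = 8
Two-sided p-value ≈ 0.205
Since p ≈ 0.205 > α = 0.05, fail to reject H0; the evidence is not statistically significant.

-1.380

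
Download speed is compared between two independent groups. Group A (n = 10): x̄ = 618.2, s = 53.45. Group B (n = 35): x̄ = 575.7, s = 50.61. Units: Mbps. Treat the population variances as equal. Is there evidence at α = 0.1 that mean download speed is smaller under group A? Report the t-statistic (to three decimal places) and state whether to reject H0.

Let group 1 = group A, group 2 = group B. H0: μ_1 = μ_2; H1: μ_1 < μ_2 (two-sample pooled-variance t-test, left-tailed).
s_p² = [(10−1)·53.45² + (35−1)·50.61²]/(10+35−2) = 2623.23
t = (618.2 − 575.7)/√[2623.23·(1/10 + 1/35)] = 2.314
df = n₁ + n₂ − 2 = 43
p-value = P(T ≤ 2.314) ≈ 0.987
Since p ≈ 0.987 > α = 0.1, fail to reject H0; the data do not provide sufficient evidence against H0.

t = 2.314; fail to reject H0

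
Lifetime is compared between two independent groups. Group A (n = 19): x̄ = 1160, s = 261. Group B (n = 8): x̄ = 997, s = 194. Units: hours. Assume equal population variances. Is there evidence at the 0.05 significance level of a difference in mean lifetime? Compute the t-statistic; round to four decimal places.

1.5844

Let group 1 = group A, group 2 = group B. H0: μ_1 = μ_2; H1: μ_1 ≠ μ_2 (two-sample pooled-variance t-test, two-sided).
s_p² = [(19−1)·261² + (8−1)·194²]/(19+8−2) = 59585.2
t = (1160 − 997)/√[59585.2·(1/19 + 1/8)] = 1.5844
df = n₁ + n₂ − 2 = 25
Two-sided p-value ≈ 0.126
Since p ≈ 0.126 > α = 0.05, fail to reject H0; the data do not provide sufficient evidence against H0.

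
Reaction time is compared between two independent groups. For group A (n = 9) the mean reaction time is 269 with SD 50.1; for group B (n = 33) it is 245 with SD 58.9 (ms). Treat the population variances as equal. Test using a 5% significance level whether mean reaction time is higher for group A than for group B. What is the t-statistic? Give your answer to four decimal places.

Let group 1 = group A, group 2 = group B. H0: μ_1 = μ_2; H1: μ_1 > μ_2 (two-sample pooled-variance t-test, right-tailed).
s_p² = [(9−1)·50.1² + (33−1)·58.9²]/(9+33−2) = 3277.37
t = (269 − 245)/√[3277.37·(1/9 + 1/33)] = 1.1148
df = n₁ + n₂ − 2 = 40
p-value = P(T ≥ 1.1148) ≈ 0.136
Since p ≈ 0.136 > α = 0.05, fail to reject H0; the data do not provide sufficient evidence against H0.

1.1148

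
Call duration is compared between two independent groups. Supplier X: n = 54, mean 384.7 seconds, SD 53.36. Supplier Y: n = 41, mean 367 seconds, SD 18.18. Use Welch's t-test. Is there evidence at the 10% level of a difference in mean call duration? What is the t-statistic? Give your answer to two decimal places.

Let group 1 = supplier X, group 2 = supplier Y. H0: μ_1 = μ_2; H1: μ_1 ≠ μ_2 (Welch's two-sample t-test, two-sided).
t = (x̄_1 − x̄_2)/√(s_1²/n_1 + s_2²/n_2) = (384.7 − 367)/√(53.36²/54 + 18.18²/41) = 2.27
Welch–Satterthwaite df ≈ 68.33
Two-sided p-value ≈ 0.0264
Since p ≈ 0.0264 < α = 0.1, reject H0; the evidence is statistically significant.

2.27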